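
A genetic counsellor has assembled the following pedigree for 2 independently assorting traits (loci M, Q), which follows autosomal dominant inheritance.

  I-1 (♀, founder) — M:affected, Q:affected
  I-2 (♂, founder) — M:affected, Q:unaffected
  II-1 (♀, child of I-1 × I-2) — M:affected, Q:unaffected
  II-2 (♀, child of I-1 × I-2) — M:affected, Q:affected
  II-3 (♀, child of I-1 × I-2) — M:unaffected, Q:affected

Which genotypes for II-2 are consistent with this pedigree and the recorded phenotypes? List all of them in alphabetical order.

II-2 ∈ {MM Qq, Mm Qq}

M/I-1 aff ·: Mm
M/I-2 aff ·: Mm
M/II-1 aff I-1×I-2: Mm|MM
M/II-2 aff I-1×I-2: Mm|MM
M/II-3 un I-1×I-2: mm
⇒ M over [I-1,I-2,II-1,II-2,II-3]: 4 consistent
Q/I-1 aff ·: Qq
Q/I-2 un ·: qq
Q/II-1 un I-1×I-2: qq
Q/II-2 aff I-1×I-2: Qq
Q/II-3 aff I-1×I-2: Qq
⇒ Q over [I-1,I-2,II-1,II-2,II-3]: 1 consistent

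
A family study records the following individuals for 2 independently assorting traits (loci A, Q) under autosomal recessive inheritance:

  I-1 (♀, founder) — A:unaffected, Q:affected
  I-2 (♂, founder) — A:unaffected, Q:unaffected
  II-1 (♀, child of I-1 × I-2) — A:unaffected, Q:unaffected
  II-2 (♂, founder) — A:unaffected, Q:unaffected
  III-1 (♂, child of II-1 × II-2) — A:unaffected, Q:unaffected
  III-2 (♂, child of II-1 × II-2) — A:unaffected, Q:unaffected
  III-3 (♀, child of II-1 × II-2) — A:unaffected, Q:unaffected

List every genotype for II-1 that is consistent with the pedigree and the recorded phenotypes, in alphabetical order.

II-1 ∈ {AA Qq, Aa Qq}

A/I-1 un ·: AA|Aa
A/I-2 un ·: AA|Aa
A/II-1 un I-1×I-2: AA|Aa
A/II-2 un ·: AA|Aa
A/III-1 un II-1×II-2: AA|Aa
A/III-2 un II-1×II-2: AA|Aa
A/III-3 un II-1×II-2: AA|Aa
⇒ A over [I-1,I-2,II-1,II-2,III-1,III-2,III-3]: 84 consistent
Q/I-1 aff ·: qq
Q/I-2 un ·: QQ|Qq
Q/II-1 un I-1×I-2: Qq
Q/II-2 un ·: QQ|Qq
Q/III-1 un II-1×II-2: QQ|Qq
Q/III-2 un II-1×II-2: QQ|Qq
Q/III-3 un II-1×II-2: QQ|Qq
⇒ Q over [I-1,I-2,II-1,II-2,III-1,III-2,III-3]: 32 consistent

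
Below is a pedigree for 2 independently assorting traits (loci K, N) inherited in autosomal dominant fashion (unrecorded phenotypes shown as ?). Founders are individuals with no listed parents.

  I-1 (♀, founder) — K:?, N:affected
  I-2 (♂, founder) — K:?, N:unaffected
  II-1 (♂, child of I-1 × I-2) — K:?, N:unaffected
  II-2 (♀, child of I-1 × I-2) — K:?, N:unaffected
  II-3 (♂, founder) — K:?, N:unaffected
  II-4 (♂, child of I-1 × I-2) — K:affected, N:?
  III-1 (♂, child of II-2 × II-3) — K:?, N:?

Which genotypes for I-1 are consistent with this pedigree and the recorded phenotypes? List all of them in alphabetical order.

K/I-1 ? ·: kk|Kk|KK
K/I-2 ? ·: kk|Kk|KK
K/II-1 ? I-1×I-2: kk|Kk|KK
K/II-2 ? I-1×I-2: kk|Kk|KK
K/II-3 ? ·: kk|Kk|KK
K/II-4 aff I-1×I-2: Kk|KK
K/III-1 ? II-2×II-3: kk|Kk|KK
⇒ K over [I-1,I-2,II-1,II-2,II-3,II-4,III-1]: 240 consistent
N/I-1 aff ·: Nn
N/I-2 un ·: nn
N/II-1 un I-1×I-2: nn
N/II-2 un I-1×I-2: nn
N/II-3 un ·: nn
N/II-4 ? I-1×I-2: nn|Nn
N/III-1 ? II-2×II-3: nn
⇒ N over [I-1,I-2,II-1,II-2,II-3,II-4,III-1]: 2 consistent

I-1 ∈ {KK Nn, Kk Nn, kk Nn}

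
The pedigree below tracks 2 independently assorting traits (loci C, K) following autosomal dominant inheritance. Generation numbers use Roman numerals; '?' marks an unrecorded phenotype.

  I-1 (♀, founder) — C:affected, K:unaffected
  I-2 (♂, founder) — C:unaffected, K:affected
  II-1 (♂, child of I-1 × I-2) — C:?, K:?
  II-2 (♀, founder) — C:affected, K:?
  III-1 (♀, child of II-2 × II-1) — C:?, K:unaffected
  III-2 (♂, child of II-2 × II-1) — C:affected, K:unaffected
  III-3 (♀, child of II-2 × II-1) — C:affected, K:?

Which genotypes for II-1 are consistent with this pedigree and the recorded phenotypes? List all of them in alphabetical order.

II-1 ∈ {Cc Kk, Cc kk, cc Kk, cc kk}

C/I-1 aff ·: Cc|CC
C/I-2 un ·: cc
C/II-1 ? I-1×I-2: cc|Cc
C/II-2 aff ·: Cc|CC
C/III-1 ? II-2×II-1: cc|Cc|CC
C/III-2 aff II-2×II-1: Cc|CC
C/III-3 aff II-2×II-1: Cc|CC
⇒ C over [I-1,I-2,II-1,II-2,III-1,III-2,III-3]: 43 consistent
K/I-1 un ·: kk
K/I-2 aff ·: Kk|KK
K/II-1 ? I-1×I-2: kk|Kk
K/II-2 ? ·: kk|Kk
K/III-1 un II-2×II-1: kk
K/III-2 un II-2×II-1: kk
K/III-3 ? II-2×II-1: kk|Kk|KK
⇒ K over [I-1,I-2,II-1,II-2,III-1,III-2,III-3]: 13 consistent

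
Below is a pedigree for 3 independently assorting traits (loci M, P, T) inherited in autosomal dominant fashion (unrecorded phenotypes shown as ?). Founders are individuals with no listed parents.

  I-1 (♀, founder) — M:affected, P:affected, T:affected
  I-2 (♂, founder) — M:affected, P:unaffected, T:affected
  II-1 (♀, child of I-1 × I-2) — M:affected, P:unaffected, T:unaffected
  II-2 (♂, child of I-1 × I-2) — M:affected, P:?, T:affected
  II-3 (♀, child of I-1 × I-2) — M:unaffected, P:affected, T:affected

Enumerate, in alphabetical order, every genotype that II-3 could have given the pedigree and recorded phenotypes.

II-3 ∈ {mm Pp TT, mm Pp Tt}

M/I-1 aff ·: Mm
M/I-2 aff ·: Mm
M/II-1 aff I-1×I-2: Mm|MM
M/II-2 aff I-1×I-2: Mm|MM
M/II-3 un I-1×I-2: mm
⇒ M over [I-1,I-2,II-1,II-2,II-3]: 4 consistent
P/I-1 aff ·: Pp
P/I-2 un ·: pp
P/II-1 un I-1×I-2: pp
P/II-2 ? I-1×I-2: pp|Pp
P/II-3 aff I-1×I-2: Pp
⇒ P over [I-1,I-2,II-1,II-2,II-3]: 2 consistent
T/I-1 aff ·: Tt
T/I-2 aff ·: Tt
T/II-1 un I-1×I-2: tt
T/II-2 aff I-1×I-2: Tt|TT
T/II-3 aff I-1×I-2: Tt|TT
⇒ T over [I-1,I-2,II-1,II-2,II-3]: 4 consistent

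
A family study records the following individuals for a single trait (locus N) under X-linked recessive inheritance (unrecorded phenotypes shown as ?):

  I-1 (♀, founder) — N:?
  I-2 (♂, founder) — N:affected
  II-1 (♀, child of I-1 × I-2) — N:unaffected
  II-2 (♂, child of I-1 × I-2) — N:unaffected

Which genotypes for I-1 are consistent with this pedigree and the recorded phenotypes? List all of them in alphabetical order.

I-1 ∈ {X^NX^N, X^NX^n}

N/I-1 ? ·: X^NX^N|X^NX^n
N/I-2 aff ·: X^nY
N/II-1 un I-1×I-2: X^NX^n
N/II-2 un I-1×I-2: X^NY
⇒ N over [I-1,I-2,II-1,II-2]: 2 consistent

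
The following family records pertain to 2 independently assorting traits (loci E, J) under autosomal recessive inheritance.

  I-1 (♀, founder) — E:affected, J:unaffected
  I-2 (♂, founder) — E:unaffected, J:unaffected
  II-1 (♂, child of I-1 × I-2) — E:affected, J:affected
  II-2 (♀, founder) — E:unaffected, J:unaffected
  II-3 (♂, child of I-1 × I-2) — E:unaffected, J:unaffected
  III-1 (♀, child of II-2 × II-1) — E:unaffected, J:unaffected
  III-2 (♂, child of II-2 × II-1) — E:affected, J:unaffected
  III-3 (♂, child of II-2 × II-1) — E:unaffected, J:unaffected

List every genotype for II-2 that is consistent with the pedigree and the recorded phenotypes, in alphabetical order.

II-2 ∈ {Ee JJ, Ee Jj}

E/I-1 aff ·: ee
E/I-2 un ·: Ee
E/II-1 aff I-1×I-2: ee
E/II-2 un ·: Ee
E/II-3 un I-1×I-2: Ee
E/III-1 un II-2×II-1: Ee
E/III-2 aff II-2×II-1: ee
E/III-3 un II-2×II-1: Ee
⇒ E over [I-1,I-2,II-1,II-2,II-3,III-1,III-2,III-3]: 1 consistent
J/I-1 un ·: Jj
J/I-2 un ·: Jj
J/II-1 aff I-1×I-2: jj
J/II-2 un ·: JJ|Jj
J/II-3 un I-1×I-2: JJ|Jj
J/III-1 un II-2×II-1: Jj
J/III-2 un II-2×II-1: Jj
J/III-3 un II-2×II-1: Jj
⇒ J over [I-1,I-2,II-1,II-2,II-3,III-1,III-2,III-3]: 4 consistent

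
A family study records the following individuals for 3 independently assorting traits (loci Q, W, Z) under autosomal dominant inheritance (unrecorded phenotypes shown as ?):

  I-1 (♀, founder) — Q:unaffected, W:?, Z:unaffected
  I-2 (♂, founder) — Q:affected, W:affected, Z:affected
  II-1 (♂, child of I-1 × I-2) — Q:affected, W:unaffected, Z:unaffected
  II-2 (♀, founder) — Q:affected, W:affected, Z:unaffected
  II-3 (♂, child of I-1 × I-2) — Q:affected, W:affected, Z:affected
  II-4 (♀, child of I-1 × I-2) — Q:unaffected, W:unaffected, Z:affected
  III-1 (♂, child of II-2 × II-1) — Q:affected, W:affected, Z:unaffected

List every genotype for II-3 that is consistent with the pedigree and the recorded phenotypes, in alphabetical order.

Q/I-1 un ·: qq
Q/I-2 aff ·: Qq
Q/II-1 aff I-1×I-2: Qq
Q/II-2 aff ·: Qq|QQ
Q/II-3 aff I-1×I-2: Qq
Q/II-4 un I-1×I-2: qq
Q/III-1 aff II-2×II-1: Qq|QQ
⇒ Q over [I-1,I-2,II-1,II-2,II-3,II-4,III-1]: 4 consistent
W/I-1 ? ·: ww|Ww
W/I-2 aff ·: Ww
W/II-1 un I-1×I-2: ww
W/II-2 aff ·: Ww|WW
W/II-3 aff I-1×I-2: Ww|WW
W/II-4 un I-1×I-2: ww
W/III-1 aff II-2×II-1: Ww
⇒ W over [I-1,I-2,II-1,II-2,II-3,II-4,III-1]: 6 consistent
Z/I-1 un ·: zz
Z/I-2 aff ·: Zz
Z/II-1 un I-1×I-2: zz
Z/II-2 un ·: zz
Z/II-3 aff I-1×I-2: Zz
Z/II-4 aff I-1×I-2: Zz
Z/III-1 un II-2×II-1: zz
⇒ Z over [I-1,I-2,II-1,II-2,II-3,II-4,III-1]: 1 consistent

II-3 ∈ {Qq WW Zz, Qq Ww Zz}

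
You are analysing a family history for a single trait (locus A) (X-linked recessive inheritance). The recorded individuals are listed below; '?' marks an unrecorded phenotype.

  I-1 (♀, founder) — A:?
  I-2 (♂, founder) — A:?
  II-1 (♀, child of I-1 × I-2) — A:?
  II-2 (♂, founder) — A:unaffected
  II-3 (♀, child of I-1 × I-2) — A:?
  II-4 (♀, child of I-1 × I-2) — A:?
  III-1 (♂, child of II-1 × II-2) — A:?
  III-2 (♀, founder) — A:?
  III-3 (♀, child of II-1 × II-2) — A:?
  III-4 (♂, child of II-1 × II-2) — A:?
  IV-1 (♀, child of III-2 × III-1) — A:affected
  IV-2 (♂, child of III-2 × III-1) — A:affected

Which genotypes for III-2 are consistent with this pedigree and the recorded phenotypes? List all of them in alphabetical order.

III-2 ∈ {X^AX^a, X^aX^a}

A/I-1 ? ·: X^AX^A|X^AX^a|X^aX^a
A/I-2 ? ·: X^AY|X^aY
A/II-1 ? I-1×I-2: X^AX^a|X^aX^a
A/II-2 un ·: X^AY
A/II-3 ? I-1×I-2: X^AX^A|X^AX^a|X^aX^a
A/II-4 ? I-1×I-2: X^AX^A|X^AX^a|X^aX^a
A/III-1 ? II-1×II-2: X^aY
A/III-2 ? ·: X^AX^a|X^aX^a
A/III-3 ? II-1×II-2: X^AX^A|X^AX^a
A/III-4 ? II-1×II-2: X^AY|X^aY
A/IV-1 aff III-2×III-1: X^aX^a
A/IV-2 aff III-2×III-1: X^aY
⇒ A over [I-1,I-2,II-1,II-2,II-3,II-4,III-1,III-2,III-3,III-4,IV-1,IV-2]: 90 consistent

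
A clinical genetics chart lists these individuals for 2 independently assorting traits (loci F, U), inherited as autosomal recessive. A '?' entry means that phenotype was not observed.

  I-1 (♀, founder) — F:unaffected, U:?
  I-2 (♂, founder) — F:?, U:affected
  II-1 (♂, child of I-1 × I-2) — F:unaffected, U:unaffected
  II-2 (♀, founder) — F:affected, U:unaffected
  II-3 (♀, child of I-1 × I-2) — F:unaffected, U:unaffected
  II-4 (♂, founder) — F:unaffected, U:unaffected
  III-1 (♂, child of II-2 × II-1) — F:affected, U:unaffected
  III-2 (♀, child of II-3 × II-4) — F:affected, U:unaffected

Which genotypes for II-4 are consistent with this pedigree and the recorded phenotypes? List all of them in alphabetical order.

II-4 ∈ {Ff UU, Ff Uu}

F/I-1 un ·: FF|Ff
F/I-2 ? ·: FF|Ff|ff
F/II-1 un I-1×I-2: Ff
F/II-2 aff ·: ff
F/II-3 un I-1×I-2: Ff
F/II-4 un ·: Ff
F/III-1 aff II-2×II-1: ff
F/III-2 aff II-3×II-4: ff
⇒ F over [I-1,I-2,II-1,II-2,II-3,II-4,III-1,III-2]: 5 consistent
U/I-1 ? ·: UU|Uu
U/I-2 aff ·: uu
U/II-1 un I-1×I-2: Uu
U/II-2 un ·: UU|Uu
U/II-3 un I-1×I-2: Uu
U/II-4 un ·: UU|Uu
U/III-1 un II-2×II-1: UU|Uu
U/III-2 un II-3×II-4: UU|Uu
⇒ U over [I-1,I-2,II-1,II-2,II-3,II-4,III-1,III-2]: 32 consistent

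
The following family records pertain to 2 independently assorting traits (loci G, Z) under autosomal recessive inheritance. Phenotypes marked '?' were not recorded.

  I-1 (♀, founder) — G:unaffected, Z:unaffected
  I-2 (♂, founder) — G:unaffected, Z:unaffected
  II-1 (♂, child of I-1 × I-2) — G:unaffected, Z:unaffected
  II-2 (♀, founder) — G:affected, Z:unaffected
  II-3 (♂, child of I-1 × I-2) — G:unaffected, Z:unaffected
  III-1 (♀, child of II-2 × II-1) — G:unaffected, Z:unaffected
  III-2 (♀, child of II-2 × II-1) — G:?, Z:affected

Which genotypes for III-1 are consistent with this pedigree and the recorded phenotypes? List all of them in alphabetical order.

G/I-1 un ·: GG|Gg
G/I-2 un ·: GG|Gg
G/II-1 un I-1×I-2: GG|Gg
G/II-2 aff ·: gg
G/II-3 un I-1×I-2: GG|Gg
G/III-1 un II-2×II-1: Gg
G/III-2 ? II-2×II-1: Gg|gg
⇒ G over [I-1,I-2,II-1,II-2,II-3,III-1,III-2]: 19 consistent
Z/I-1 un ·: ZZ|Zz
Z/I-2 un ·: ZZ|Zz
Z/II-1 un I-1×I-2: Zz
Z/II-2 un ·: Zz
Z/II-3 un I-1×I-2: ZZ|Zz
Z/III-1 un II-2×II-1: ZZ|Zz
Z/III-2 aff II-2×II-1: zz
⇒ Z over [I-1,I-2,II-1,II-2,II-3,III-1,III-2]: 12 consistent

III-1 ∈ {Gg ZZ, Gg Zz}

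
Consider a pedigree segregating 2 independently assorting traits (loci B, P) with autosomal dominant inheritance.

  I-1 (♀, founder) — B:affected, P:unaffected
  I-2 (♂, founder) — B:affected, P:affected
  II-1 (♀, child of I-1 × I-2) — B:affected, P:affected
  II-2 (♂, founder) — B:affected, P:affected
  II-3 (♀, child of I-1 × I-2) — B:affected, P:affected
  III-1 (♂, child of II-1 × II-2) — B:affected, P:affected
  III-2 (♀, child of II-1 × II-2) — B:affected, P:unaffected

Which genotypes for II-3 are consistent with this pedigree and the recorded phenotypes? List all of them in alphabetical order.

II-3 ∈ {BB Pp, Bb Pp}

B/I-1 aff ·: Bb|BB
B/I-2 aff ·: Bb|BB
B/II-1 aff I-1×I-2: Bb|BB
B/II-2 aff ·: Bb|BB
B/II-3 aff I-1×I-2: Bb|BB
B/III-1 aff II-1×II-2: Bb|BB
B/III-2 aff II-1×II-2: Bb|BB
⇒ B over [I-1,I-2,II-1,II-2,II-3,III-1,III-2]: 83 consistent
P/I-1 un ·: pp
P/I-2 aff ·: Pp|PP
P/II-1 aff I-1×I-2: Pp
P/II-2 aff ·: Pp
P/II-3 aff I-1×I-2: Pp
P/III-1 aff II-1×II-2: Pp|PP
P/III-2 un II-1×II-2: pp
⇒ P over [I-1,I-2,II-1,II-2,II-3,III-1,III-2]: 4 consistent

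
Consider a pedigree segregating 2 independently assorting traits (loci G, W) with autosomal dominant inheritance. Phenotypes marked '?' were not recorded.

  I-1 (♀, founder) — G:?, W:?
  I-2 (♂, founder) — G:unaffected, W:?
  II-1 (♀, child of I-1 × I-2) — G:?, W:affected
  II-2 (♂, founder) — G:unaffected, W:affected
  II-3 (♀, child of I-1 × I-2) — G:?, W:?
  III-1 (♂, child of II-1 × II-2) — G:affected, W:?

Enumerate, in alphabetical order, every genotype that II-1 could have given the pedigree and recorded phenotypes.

II-1 ∈ {Gg WW, Gg Ww}

G/I-1 ? ·: Gg|GG
G/I-2 un ·: gg
G/II-1 ? I-1×I-2: Gg
G/II-2 un ·: gg
G/II-3 ? I-1×I-2: gg|Gg
G/III-1 aff II-1×II-2: Gg
⇒ G over [I-1,I-2,II-1,II-2,II-3,III-1]: 3 consistent
W/I-1 ? ·: ww|Ww|WW
W/I-2 ? ·: ww|Ww|WW
W/II-1 aff I-1×I-2: Ww|WW
W/II-2 aff ·: Ww|WW
W/II-3 ? I-1×I-2: ww|Ww|WW
W/III-1 ? II-1×II-2: ww|Ww|WW
⇒ W over [I-1,I-2,II-1,II-2,II-3,III-1]: 89 consistent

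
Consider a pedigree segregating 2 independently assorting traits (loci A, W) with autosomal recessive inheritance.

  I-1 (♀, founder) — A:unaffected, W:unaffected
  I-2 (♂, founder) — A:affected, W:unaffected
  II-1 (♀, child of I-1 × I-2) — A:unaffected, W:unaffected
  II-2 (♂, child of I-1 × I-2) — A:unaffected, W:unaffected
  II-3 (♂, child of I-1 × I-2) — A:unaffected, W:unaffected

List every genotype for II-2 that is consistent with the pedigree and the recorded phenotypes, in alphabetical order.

A/I-1 un ·: AA|Aa
A/I-2 aff ·: aa
A/II-1 un I-1×I-2: Aa
A/II-2 un I-1×I-2: Aa
A/II-3 un I-1×I-2: Aa
⇒ A over [I-1,I-2,II-1,II-2,II-3]: 2 consistent
W/I-1 un ·: WW|Ww
W/I-2 un ·: WW|Ww
W/II-1 un I-1×I-2: WW|Ww
W/II-2 un I-1×I-2: WW|Ww
W/II-3 un I-1×I-2: WW|Ww
⇒ W over [I-1,I-2,II-1,II-2,II-3]: 25 consistent

II-2 ∈ {Aa WW, Aa Ww}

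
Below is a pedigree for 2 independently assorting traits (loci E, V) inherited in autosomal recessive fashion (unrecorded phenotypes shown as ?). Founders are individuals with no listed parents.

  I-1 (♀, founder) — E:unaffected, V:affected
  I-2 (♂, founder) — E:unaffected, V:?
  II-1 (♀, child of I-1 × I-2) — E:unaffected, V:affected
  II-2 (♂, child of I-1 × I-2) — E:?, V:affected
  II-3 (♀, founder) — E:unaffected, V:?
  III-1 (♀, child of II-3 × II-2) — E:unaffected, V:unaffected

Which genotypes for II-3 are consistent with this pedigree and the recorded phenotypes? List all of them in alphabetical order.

II-3 ∈ {EE VV, EE Vv, Ee VV, Ee Vv}

E/I-1 un ·: EE|Ee
E/I-2 un ·: EE|Ee
E/II-1 un I-1×I-2: EE|Ee
E/II-2 ? I-1×I-2: EE|Ee|ee
E/II-3 un ·: EE|Ee
E/III-1 un II-3×II-2: EE|Ee
⇒ E over [I-1,I-2,II-1,II-2,II-3,III-1]: 49 consistent
V/I-1 aff ·: vv
V/I-2 ? ·: Vv|vv
V/II-1 aff I-1×I-2: vv
V/II-2 aff I-1×I-2: vv
V/II-3 ? ·: VV|Vv
V/III-1 un II-3×II-2: Vv
⇒ V over [I-1,I-2,II-1,II-2,II-3,III-1]: 4 consistent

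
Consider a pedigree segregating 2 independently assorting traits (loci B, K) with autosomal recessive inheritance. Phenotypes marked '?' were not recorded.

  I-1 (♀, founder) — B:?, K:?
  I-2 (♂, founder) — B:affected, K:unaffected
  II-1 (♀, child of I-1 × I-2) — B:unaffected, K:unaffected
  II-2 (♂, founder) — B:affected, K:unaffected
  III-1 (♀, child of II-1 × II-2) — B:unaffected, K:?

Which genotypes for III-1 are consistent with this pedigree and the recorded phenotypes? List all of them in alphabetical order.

III-1 ∈ {Bb KK, Bb Kk, Bb kk}

B/I-1 ? ·: BB|Bb
B/I-2 aff ·: bb
B/II-1 un I-1×I-2: Bb
B/II-2 aff ·: bb
B/III-1 un II-1×II-2: Bb
⇒ B over [I-1,I-2,II-1,II-2,III-1]: 2 consistent
K/I-1 ? ·: KK|Kk|kk
K/I-2 un ·: KK|Kk
K/II-1 un I-1×I-2: KK|Kk
K/II-2 un ·: KK|Kk
K/III-1 ? II-1×II-2: KK|Kk|kk
⇒ K over [I-1,I-2,II-1,II-2,III-1]: 37 consistent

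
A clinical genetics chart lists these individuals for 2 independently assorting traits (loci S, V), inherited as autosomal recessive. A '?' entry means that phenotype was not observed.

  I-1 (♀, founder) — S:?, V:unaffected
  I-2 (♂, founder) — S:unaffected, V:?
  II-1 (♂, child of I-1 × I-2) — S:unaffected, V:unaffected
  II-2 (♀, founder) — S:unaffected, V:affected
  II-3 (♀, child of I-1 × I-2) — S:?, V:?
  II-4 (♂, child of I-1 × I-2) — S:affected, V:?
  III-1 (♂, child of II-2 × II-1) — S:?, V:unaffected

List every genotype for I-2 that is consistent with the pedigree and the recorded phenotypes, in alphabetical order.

S/I-1 ? ·: Ss|ss
S/I-2 un ·: Ss
S/II-1 un I-1×I-2: SS|Ss
S/II-2 un ·: SS|Ss
S/II-3 ? I-1×I-2: SS|Ss|ss
S/II-4 aff I-1×I-2: ss
S/III-1 ? II-2×II-1: SS|Ss|ss
⇒ S over [I-1,I-2,II-1,II-2,II-3,II-4,III-1]: 34 consistent
V/I-1 un ·: VV|Vv
V/I-2 ? ·: VV|Vv|vv
V/II-1 un I-1×I-2: VV|Vv
V/II-2 aff ·: vv
V/II-3 ? I-1×I-2: VV|Vv|vv
V/II-4 ? I-1×I-2: VV|Vv|vv
V/III-1 un II-2×II-1: Vv
⇒ V over [I-1,I-2,II-1,II-2,II-3,II-4,III-1]: 40 consistent

I-2 ∈ {Ss VV, Ss Vv, Ss vv}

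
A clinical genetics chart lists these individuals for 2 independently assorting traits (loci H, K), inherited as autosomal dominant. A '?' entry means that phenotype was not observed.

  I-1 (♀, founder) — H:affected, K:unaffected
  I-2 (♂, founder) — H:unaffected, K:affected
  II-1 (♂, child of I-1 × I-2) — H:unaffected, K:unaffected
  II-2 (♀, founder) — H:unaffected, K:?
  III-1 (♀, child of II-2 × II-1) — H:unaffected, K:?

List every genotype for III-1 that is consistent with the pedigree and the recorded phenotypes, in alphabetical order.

H/I-1 aff ·: Hh
H/I-2 un ·: hh
H/II-1 un I-1×I-2: hh
H/II-2 un ·: hh
H/III-1 un II-2×II-1: hh
⇒ H over [I-1,I-2,II-1,II-2,III-1]: 1 consistent
K/I-1 un ·: kk
K/I-2 aff ·: Kk
K/II-1 un I-1×I-2: kk
K/II-2 ? ·: kk|Kk|KK
K/III-1 ? II-2×II-1: kk|Kk
⇒ K over [I-1,I-2,II-1,II-2,III-1]: 4 consistent

III-1 ∈ {hh Kk, hh kk}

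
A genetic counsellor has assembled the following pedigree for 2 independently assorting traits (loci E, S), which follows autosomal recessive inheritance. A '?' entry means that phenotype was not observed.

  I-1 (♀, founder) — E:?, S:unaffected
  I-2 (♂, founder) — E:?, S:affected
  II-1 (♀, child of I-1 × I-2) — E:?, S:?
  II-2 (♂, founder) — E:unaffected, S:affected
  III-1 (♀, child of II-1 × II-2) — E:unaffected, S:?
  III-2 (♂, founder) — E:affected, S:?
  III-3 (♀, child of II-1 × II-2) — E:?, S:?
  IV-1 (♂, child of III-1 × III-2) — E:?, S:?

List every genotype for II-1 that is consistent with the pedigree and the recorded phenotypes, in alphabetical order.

E/I-1 ? ·: EE|Ee|ee
E/I-2 ? ·: EE|Ee|ee
E/II-1 ? I-1×I-2: EE|Ee|ee
E/II-2 un ·: EE|Ee
E/III-1 un II-1×II-2: EE|Ee
E/III-2 aff ·: ee
E/III-3 ? II-1×II-2: EE|Ee|ee
E/IV-1 ? III-1×III-2: Ee|ee
⇒ E over [I-1,I-2,II-1,II-2,III-1,III-2,III-3,IV-1]: 157 consistent
S/I-1 un ·: SS|Ss
S/I-2 aff ·: ss
S/II-1 ? I-1×I-2: Ss|ss
S/II-2 aff ·: ss
S/III-1 ? II-1×II-2: Ss|ss
S/III-2 ? ·: SS|Ss|ss
S/III-3 ? II-1×II-2: Ss|ss
S/IV-1 ? III-1×III-2: SS|Ss|ss
⇒ S over [I-1,I-2,II-1,II-2,III-1,III-2,III-3,IV-1]: 48 consistent

II-1 ∈ {EE Ss, EE ss, Ee Ss, Ee ss, ee Ss, ee ss}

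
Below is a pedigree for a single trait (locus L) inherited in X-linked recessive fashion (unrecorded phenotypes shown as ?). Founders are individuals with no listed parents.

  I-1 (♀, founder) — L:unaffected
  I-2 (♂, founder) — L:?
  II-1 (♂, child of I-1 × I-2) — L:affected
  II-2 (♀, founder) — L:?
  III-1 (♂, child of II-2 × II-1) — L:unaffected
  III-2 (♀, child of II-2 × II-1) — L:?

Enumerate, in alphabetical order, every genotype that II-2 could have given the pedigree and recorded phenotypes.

II-2 ∈ {X^LX^L, X^LX^l}

L/I-1 un ·: X^LX^l
L/I-2 ? ·: X^LY|X^lY
L/II-1 aff I-1×I-2: X^lY
L/II-2 ? ·: X^LX^L|X^LX^l
L/III-1 un II-2×II-1: X^LY
L/III-2 ? II-2×II-1: X^LX^l|X^lX^l
⇒ L over [I-1,I-2,II-1,II-2,III-1,III-2]: 6 consistent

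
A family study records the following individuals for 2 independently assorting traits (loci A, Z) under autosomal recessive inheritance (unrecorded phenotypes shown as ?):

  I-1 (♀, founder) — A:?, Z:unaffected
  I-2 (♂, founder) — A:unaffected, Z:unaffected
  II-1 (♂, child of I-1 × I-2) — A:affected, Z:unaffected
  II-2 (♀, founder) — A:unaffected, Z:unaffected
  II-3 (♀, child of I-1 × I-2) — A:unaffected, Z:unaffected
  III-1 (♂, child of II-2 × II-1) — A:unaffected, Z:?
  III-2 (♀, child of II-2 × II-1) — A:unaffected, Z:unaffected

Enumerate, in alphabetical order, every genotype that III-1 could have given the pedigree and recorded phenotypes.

A/I-1 ? ·: Aa|aa
A/I-2 un ·: Aa
A/II-1 aff I-1×I-2: aa
A/II-2 un ·: AA|Aa
A/II-3 un I-1×I-2: AA|Aa
A/III-1 un II-2×II-1: Aa
A/III-2 un II-2×II-1: Aa
⇒ A over [I-1,I-2,II-1,II-2,II-3,III-1,III-2]: 6 consistent
Z/I-1 un ·: ZZ|Zz
Z/I-2 un ·: ZZ|Zz
Z/II-1 un I-1×I-2: ZZ|Zz
Z/II-2 un ·: ZZ|Zz
Z/II-3 un I-1×I-2: ZZ|Zz
Z/III-1 ? II-2×II-1: ZZ|Zz|zz
Z/III-2 un II-2×II-1: ZZ|Zz
⇒ Z over [I-1,I-2,II-1,II-2,II-3,III-1,III-2]: 95 consistent

III-1 ∈ {Aa ZZ, Aa Zz, Aa zz}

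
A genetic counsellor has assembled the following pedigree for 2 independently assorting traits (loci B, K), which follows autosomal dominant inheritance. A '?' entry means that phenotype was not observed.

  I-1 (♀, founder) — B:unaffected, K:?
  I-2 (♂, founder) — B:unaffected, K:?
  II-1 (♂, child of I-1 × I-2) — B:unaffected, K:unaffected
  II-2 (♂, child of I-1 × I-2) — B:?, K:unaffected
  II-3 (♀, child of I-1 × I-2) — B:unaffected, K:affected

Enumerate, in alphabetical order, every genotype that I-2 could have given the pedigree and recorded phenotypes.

I-2 ∈ {bb Kk, bb kk}

B/I-1 un ·: bb
B/I-2 un ·: bb
B/II-1 un I-1×I-2: bb
B/II-2 ? I-1×I-2: bb
B/II-3 un I-1×I-2: bb
⇒ B over [I-1,I-2,II-1,II-2,II-3]: 1 consistent
K/I-1 ? ·: kk|Kk
K/I-2 ? ·: kk|Kk
K/II-1 un I-1×I-2: kk
K/II-2 un I-1×I-2: kk
K/II-3 aff I-1×I-2: Kk|KK
⇒ K over [I-1,I-2,II-1,II-2,II-3]: 4 consistent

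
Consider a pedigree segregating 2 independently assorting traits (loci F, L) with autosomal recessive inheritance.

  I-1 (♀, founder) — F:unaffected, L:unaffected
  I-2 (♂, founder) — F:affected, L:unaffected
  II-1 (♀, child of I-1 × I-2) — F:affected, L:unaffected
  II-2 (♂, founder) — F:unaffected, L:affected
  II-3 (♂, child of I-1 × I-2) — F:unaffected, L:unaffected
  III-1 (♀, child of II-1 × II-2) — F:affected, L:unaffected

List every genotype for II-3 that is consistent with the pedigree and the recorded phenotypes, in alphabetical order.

F/I-1 un ·: Ff
F/I-2 aff ·: ff
F/II-1 aff I-1×I-2: ff
F/II-2 un ·: Ff
F/II-3 un I-1×I-2: Ff
F/III-1 aff II-1×II-2: ff
⇒ F over [I-1,I-2,II-1,II-2,II-3,III-1]: 1 consistent
L/I-1 un ·: LL|Ll
L/I-2 un ·: LL|Ll
L/II-1 un I-1×I-2: LL|Ll
L/II-2 aff ·: ll
L/II-3 un I-1×I-2: LL|Ll
L/III-1 un II-1×II-2: Ll
⇒ L over [I-1,I-2,II-1,II-2,II-3,III-1]: 13 consistent

II-3 ∈ {Ff LL, Ff Ll}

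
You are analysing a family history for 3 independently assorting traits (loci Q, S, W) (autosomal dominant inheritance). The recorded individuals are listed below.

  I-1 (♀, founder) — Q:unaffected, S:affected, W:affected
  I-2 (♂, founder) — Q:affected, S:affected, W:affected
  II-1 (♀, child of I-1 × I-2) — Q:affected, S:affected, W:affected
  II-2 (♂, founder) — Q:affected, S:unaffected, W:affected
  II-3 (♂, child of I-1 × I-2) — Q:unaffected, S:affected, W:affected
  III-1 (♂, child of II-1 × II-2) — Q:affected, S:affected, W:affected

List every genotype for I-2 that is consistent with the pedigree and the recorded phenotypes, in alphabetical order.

Q/I-1 un ·: qq
Q/I-2 aff ·: Qq
Q/II-1 aff I-1×I-2: Qq
Q/II-2 aff ·: Qq|QQ
Q/II-3 un I-1×I-2: qq
Q/III-1 aff II-1×II-2: Qq|QQ
⇒ Q over [I-1,I-2,II-1,II-2,II-3,III-1]: 4 consistent
S/I-1 aff ·: Ss|SS
S/I-2 aff ·: Ss|SS
S/II-1 aff I-1×I-2: Ss|SS
S/II-2 un ·: ss
S/II-3 aff I-1×I-2: Ss|SS
S/III-1 aff II-1×II-2: Ss
⇒ S over [I-1,I-2,II-1,II-2,II-3,III-1]: 13 consistent
W/I-1 aff ·: Ww|WW
W/I-2 aff ·: Ww|WW
W/II-1 aff I-1×I-2: Ww|WW
W/II-2 aff ·: Ww|WW
W/II-3 aff I-1×I-2: Ww|WW
W/III-1 aff II-1×II-2: Ww|WW
⇒ W over [I-1,I-2,II-1,II-2,II-3,III-1]: 45 consistent

I-2 ∈ {Qq SS WW, Qq SS Ww, Qq Ss WW, Qq Ss Ww}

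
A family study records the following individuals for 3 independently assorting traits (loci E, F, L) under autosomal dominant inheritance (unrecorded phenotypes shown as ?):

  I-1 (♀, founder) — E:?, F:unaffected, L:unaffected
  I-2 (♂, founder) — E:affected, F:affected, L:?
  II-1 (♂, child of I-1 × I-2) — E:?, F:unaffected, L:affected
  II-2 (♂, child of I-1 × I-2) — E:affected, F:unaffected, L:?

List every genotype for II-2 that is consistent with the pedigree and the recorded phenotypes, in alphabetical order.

II-2 ∈ {EE ff Ll, EE ff ll, Ee ff Ll, Ee ff ll}

E/I-1 ? ·: ee|Ee|EE
E/I-2 aff ·: Ee|EE
E/II-1 ? I-1×I-2: ee|Ee|EE
E/II-2 aff I-1×I-2: Ee|EE
⇒ E over [I-1,I-2,II-1,II-2]: 18 consistent
F/I-1 un ·: ff
F/I-2 aff ·: Ff
F/II-1 un I-1×I-2: ff
F/II-2 un I-1×I-2: ff
⇒ F over [I-1,I-2,II-1,II-2]: 1 consistent
L/I-1 un ·: ll
L/I-2 ? ·: Ll|LL
L/II-1 aff I-1×I-2: Ll
L/II-2 ? I-1×I-2: ll|Ll
⇒ L over [I-1,I-2,II-1,II-2]: 3 consistent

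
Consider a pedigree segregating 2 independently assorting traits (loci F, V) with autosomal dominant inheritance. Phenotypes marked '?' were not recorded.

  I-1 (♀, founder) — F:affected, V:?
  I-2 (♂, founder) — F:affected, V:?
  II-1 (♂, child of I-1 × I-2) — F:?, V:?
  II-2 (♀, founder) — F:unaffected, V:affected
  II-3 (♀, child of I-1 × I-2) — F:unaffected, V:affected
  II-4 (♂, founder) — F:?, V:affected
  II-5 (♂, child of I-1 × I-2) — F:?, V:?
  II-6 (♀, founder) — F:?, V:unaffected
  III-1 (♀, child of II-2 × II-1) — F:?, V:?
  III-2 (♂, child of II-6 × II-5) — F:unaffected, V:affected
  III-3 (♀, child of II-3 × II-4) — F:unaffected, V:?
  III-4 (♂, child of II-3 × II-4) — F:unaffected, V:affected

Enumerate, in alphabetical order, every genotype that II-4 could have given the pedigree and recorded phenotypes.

F/I-1 aff ·: Ff
F/I-2 aff ·: Ff
F/II-1 ? I-1×I-2: ff|Ff|FF
F/II-2 un ·: ff
F/II-3 un I-1×I-2: ff
F/II-4 ? ·: ff|Ff
F/II-5 ? I-1×I-2: ff|Ff
F/II-6 ? ·: ff|Ff
F/III-1 ? II-2×II-1: ff|Ff
F/III-2 un II-6×II-5: ff
F/III-3 un II-3×II-4: ff
F/III-4 un II-3×II-4: ff
⇒ F over [I-1,I-2,II-1,II-2,II-3,II-4,II-5,II-6,III-1,III-2,III-3,III-4]: 32 consistent
V/I-1 ? ·: vv|Vv|VV
V/I-2 ? ·: vv|Vv|VV
V/II-1 ? I-1×I-2: vv|Vv|VV
V/II-2 aff ·: Vv|VV
V/II-3 aff I-1×I-2: Vv|VV
V/II-4 aff ·: Vv|VV
V/II-5 ? I-1×I-2: Vv|VV
V/II-6 un ·: vv
V/III-1 ? II-2×II-1: vv|Vv|VV
V/III-2 aff II-6×II-5: Vv
V/III-3 ? II-3×II-4: vv|Vv|VV
V/III-4 aff II-3×II-4: Vv|VV
⇒ V over [I-1,I-2,II-1,II-2,II-3,II-4,II-5,II-6,III-1,III-2,III-3,III-4]: 1085 consistent

II-4 ∈ {Ff VV, Ff Vv, ff VV, ff Vv}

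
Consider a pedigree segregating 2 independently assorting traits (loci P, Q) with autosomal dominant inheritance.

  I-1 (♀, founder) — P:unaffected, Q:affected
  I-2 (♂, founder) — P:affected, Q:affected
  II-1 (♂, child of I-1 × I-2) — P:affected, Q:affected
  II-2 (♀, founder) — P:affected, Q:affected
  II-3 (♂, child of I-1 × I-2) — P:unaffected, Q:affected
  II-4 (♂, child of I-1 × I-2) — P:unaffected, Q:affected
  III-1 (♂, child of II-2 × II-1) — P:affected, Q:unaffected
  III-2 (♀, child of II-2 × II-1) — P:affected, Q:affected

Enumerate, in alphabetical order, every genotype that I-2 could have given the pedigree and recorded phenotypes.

P/I-1 un ·: pp
P/I-2 aff ·: Pp
P/II-1 aff I-1×I-2: Pp
P/II-2 aff ·: Pp|PP
P/II-3 un I-1×I-2: pp
P/II-4 un I-1×I-2: pp
P/III-1 aff II-2×II-1: Pp|PP
P/III-2 aff II-2×II-1: Pp|PP
⇒ P over [I-1,I-2,II-1,II-2,II-3,II-4,III-1,III-2]: 8 consistent
Q/I-1 aff ·: Qq|QQ
Q/I-2 aff ·: Qq|QQ
Q/II-1 aff I-1×I-2: Qq
Q/II-2 aff ·: Qq
Q/II-3 aff I-1×I-2: Qq|QQ
Q/II-4 aff I-1×I-2: Qq|QQ
Q/III-1 un II-2×II-1: qq
Q/III-2 aff II-2×II-1: Qq|QQ
⇒ Q over [I-1,I-2,II-1,II-2,II-3,II-4,III-1,III-2]: 24 consistent

I-2 ∈ {Pp QQ, Pp Qq}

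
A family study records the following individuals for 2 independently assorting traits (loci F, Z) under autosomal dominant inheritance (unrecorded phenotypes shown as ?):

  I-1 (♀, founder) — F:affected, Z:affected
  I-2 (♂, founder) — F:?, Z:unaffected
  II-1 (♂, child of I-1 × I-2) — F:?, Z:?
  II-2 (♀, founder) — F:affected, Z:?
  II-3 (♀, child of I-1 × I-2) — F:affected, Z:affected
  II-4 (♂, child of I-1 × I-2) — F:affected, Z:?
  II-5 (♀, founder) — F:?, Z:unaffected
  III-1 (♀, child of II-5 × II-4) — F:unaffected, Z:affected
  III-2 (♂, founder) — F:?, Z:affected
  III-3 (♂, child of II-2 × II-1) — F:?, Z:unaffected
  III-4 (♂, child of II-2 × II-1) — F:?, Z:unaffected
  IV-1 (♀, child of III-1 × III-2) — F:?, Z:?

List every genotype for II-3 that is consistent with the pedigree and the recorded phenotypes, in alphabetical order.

II-3 ∈ {FF Zz, Ff Zz}

F/I-1 aff ·: Ff|FF
F/I-2 ? ·: ff|Ff|FF
F/II-1 ? I-1×I-2: ff|Ff|FF
F/II-2 aff ·: Ff|FF
F/II-3 aff I-1×I-2: Ff|FF
F/II-4 aff I-1×I-2: Ff
F/II-5 ? ·: ff|Ff
F/III-1 un II-5×II-4: ff
F/III-2 ? ·: ff|Ff|FF
F/III-3 ? II-2×II-1: ff|Ff|FF
F/III-4 ? II-2×II-1: ff|Ff|FF
F/IV-1 ? III-1×III-2: ff|Ff
⇒ F over [I-1,I-2,II-1,II-2,II-3,II-4,II-5,III-1,III-2,III-3,III-4,IV-1]: 1192 consistent
Z/I-1 aff ·: Zz|ZZ
Z/I-2 un ·: zz
Z/II-1 ? I-1×I-2: zz|Zz
Z/II-2 ? ·: zz|Zz
Z/II-3 aff I-1×I-2: Zz
Z/II-4 ? I-1×I-2: Zz
Z/II-5 un ·: zz
Z/III-1 aff II-5×II-4: Zz
Z/III-2 aff ·: Zz|ZZ
Z/III-3 un II-2×II-1: zz
Z/III-4 un II-2×II-1: zz
Z/IV-1 ? III-1×III-2: zz|Zz|ZZ
⇒ Z over [I-1,I-2,II-1,II-2,II-3,II-4,II-5,III-1,III-2,III-3,III-4,IV-1]: 30 consistent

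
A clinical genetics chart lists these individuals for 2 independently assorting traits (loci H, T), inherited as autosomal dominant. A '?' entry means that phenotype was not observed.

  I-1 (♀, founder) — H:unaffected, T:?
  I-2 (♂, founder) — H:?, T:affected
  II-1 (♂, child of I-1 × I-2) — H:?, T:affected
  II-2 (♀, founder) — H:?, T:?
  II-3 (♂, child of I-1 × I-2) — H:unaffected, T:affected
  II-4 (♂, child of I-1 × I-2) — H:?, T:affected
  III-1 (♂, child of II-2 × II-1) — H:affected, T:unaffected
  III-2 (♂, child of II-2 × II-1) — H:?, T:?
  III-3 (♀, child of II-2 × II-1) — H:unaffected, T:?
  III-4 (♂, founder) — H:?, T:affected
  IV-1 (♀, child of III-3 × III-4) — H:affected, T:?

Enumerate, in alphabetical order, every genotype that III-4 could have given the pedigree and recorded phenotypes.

H/I-1 un ·: hh
H/I-2 ? ·: hh|Hh
H/II-1 ? I-1×I-2: hh|Hh
H/II-2 ? ·: hh|Hh
H/II-3 un I-1×I-2: hh
H/II-4 ? I-1×I-2: hh|Hh
H/III-1 aff II-2×II-1: Hh|HH
H/III-2 ? II-2×II-1: hh|Hh|HH
H/III-3 un II-2×II-1: hh
H/III-4 ? ·: Hh|HH
H/IV-1 aff III-3×III-4: Hh
⇒ H over [I-1,I-2,II-1,II-2,II-3,II-4,III-1,III-2,III-3,III-4,IV-1]: 44 consistent
T/I-1 ? ·: tt|Tt|TT
T/I-2 aff ·: Tt|TT
T/II-1 aff I-1×I-2: Tt
T/II-2 ? ·: tt|Tt
T/II-3 aff I-1×I-2: Tt|TT
T/II-4 aff I-1×I-2: Tt|TT
T/III-1 un II-2×II-1: tt
T/III-2 ? II-2×II-1: tt|Tt|TT
T/III-3 ? II-2×II-1: tt|Tt|TT
T/III-4 aff ·: Tt|TT
T/IV-1 ? III-3×III-4: tt|Tt|TT
⇒ T over [I-1,I-2,II-1,II-2,II-3,II-4,III-1,III-2,III-3,III-4,IV-1]: 686 consistent

III-4 ∈ {HH TT, HH Tt, Hh TT, Hh Tt}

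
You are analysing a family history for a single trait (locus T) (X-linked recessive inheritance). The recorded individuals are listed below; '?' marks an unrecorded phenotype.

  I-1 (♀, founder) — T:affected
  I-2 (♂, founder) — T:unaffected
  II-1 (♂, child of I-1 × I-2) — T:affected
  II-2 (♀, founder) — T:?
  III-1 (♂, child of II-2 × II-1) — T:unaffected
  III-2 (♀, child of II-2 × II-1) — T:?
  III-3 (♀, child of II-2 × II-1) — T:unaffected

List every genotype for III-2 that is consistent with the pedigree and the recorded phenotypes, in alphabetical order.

III-2 ∈ {X^TX^t, X^tX^t}

T/I-1 aff ·: X^tX^t
T/I-2 un ·: X^TY
T/II-1 aff I-1×I-2: X^tY
T/II-2 ? ·: X^TX^T|X^TX^t
T/III-1 un II-2×II-1: X^TY
T/III-2 ? II-2×II-1: X^TX^t|X^tX^t
T/III-3 un II-2×II-1: X^TX^t
⇒ T over [I-1,I-2,II-1,II-2,III-1,III-2,III-3]: 3 consistent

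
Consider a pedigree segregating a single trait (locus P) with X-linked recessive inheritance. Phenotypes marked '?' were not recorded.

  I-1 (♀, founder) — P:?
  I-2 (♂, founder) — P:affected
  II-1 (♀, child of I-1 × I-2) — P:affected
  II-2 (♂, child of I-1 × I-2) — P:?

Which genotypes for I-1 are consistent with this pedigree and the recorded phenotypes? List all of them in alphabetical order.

I-1 ∈ {X^PX^p, X^pX^p}

P/I-1 ? ·: X^PX^p|X^pX^p
P/I-2 aff ·: X^pY
P/II-1 aff I-1×I-2: X^pX^p
P/II-2 ? I-1×I-2: X^PY|X^pY
⇒ P over [I-1,I-2,II-1,II-2]: 3 consistent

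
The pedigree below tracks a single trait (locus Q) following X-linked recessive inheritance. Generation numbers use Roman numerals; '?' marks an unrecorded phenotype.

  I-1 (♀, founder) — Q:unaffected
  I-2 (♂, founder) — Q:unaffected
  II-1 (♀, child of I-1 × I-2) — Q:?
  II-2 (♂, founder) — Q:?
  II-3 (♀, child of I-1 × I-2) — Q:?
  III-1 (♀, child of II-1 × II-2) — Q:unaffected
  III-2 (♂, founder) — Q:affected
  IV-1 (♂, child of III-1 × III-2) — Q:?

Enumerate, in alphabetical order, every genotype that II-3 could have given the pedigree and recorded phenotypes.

II-3 ∈ {X^QX^Q, X^QX^q}

Q/I-1 un ·: X^QX^Q|X^QX^q
Q/I-2 un ·: X^QY
Q/II-1 ? I-1×I-2: X^QX^Q|X^QX^q
Q/II-2 ? ·: X^QY|X^qY
Q/II-3 ? I-1×I-2: X^QX^Q|X^QX^q
Q/III-1 un II-1×II-2: X^QX^Q|X^QX^q
Q/III-2 aff ·: X^qY
Q/IV-1 ? III-1×III-2: X^QY|X^qY
⇒ Q over [I-1,I-2,II-1,II-2,II-3,III-1,III-2,IV-1]: 19 consistent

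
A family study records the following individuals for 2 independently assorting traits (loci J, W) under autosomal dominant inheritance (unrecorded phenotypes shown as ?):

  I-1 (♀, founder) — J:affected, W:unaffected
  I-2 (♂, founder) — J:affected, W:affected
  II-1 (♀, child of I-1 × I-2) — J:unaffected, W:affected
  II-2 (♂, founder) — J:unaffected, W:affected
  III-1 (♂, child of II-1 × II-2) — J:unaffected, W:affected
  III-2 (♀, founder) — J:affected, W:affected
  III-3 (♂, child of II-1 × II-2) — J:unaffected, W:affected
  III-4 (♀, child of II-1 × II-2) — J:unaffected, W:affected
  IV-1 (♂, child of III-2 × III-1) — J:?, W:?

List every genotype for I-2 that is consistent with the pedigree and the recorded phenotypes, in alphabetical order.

I-2 ∈ {Jj WW, Jj Ww}

J/I-1 aff ·: Jj
J/I-2 aff ·: Jj
J/II-1 un I-1×I-2: jj
J/II-2 un ·: jj
J/III-1 un II-1×II-2: jj
J/III-2 aff ·: Jj|JJ
J/III-3 un II-1×II-2: jj
J/III-4 un II-1×II-2: jj
J/IV-1 ? III-2×III-1: jj|Jj
⇒ J over [I-1,I-2,II-1,II-2,III-1,III-2,III-3,III-4,IV-1]: 3 consistent
W/I-1 un ·: ww
W/I-2 aff ·: Ww|WW
W/II-1 aff I-1×I-2: Ww
W/II-2 aff ·: Ww|WW
W/III-1 aff II-1×II-2: Ww|WW
W/III-2 aff ·: Ww|WW
W/III-3 aff II-1×II-2: Ww|WW
W/III-4 aff II-1×II-2: Ww|WW
W/IV-1 ? III-2×III-1: ww|Ww|WW
⇒ W over [I-1,I-2,II-1,II-2,III-1,III-2,III-3,III-4,IV-1]: 128 consistent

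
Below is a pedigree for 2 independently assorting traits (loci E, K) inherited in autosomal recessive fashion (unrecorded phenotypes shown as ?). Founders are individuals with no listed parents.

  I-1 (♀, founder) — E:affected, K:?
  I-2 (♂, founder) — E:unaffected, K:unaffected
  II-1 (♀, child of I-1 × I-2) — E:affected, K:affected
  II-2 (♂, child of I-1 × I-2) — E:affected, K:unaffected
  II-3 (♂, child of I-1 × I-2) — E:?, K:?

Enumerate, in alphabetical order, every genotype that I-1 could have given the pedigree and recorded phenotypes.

I-1 ∈ {ee Kk, ee kk}

E/I-1 aff ·: ee
E/I-2 un ·: Ee
E/II-1 aff I-1×I-2: ee
E/II-2 aff I-1×I-2: ee
E/II-3 ? I-1×I-2: Ee|ee
⇒ E over [I-1,I-2,II-1,II-2,II-3]: 2 consistent
K/I-1 ? ·: Kk|kk
K/I-2 un ·: Kk
K/II-1 aff I-1×I-2: kk
K/II-2 un I-1×I-2: KK|Kk
K/II-3 ? I-1×I-2: KK|Kk|kk
⇒ K over [I-1,I-2,II-1,II-2,II-3]: 8 consistent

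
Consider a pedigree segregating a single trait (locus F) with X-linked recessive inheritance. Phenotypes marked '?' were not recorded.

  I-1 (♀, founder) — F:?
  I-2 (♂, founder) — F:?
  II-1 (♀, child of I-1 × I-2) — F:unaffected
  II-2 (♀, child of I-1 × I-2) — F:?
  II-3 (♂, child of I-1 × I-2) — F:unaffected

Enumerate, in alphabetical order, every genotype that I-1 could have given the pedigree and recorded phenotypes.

I-1 ∈ {X^FX^F, X^FX^f}

F/I-1 ? ·: X^FX^F|X^FX^f
F/I-2 ? ·: X^FY|X^fY
F/II-1 un I-1×I-2: X^FX^F|X^FX^f
F/II-2 ? I-1×I-2: X^FX^F|X^FX^f|X^fX^f
F/II-3 un I-1×I-2: X^FY
⇒ F over [I-1,I-2,II-1,II-2,II-3]: 8 consistent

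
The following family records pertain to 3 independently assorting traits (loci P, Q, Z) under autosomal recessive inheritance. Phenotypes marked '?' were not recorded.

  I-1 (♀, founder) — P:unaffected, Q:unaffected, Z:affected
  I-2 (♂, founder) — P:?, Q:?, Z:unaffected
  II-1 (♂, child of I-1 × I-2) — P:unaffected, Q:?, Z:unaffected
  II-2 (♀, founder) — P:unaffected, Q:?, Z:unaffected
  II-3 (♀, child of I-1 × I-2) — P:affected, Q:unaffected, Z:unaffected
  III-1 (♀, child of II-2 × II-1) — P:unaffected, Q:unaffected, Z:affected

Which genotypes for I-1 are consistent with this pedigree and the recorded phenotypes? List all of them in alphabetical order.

I-1 ∈ {Pp QQ zz, Pp Qq zz}

P/I-1 un ·: Pp
P/I-2 ? ·: Pp|pp
P/II-1 un I-1×I-2: PP|Pp
P/II-2 un ·: PP|Pp
P/II-3 aff I-1×I-2: pp
P/III-1 un II-2×II-1: PP|Pp
⇒ P over [I-1,I-2,II-1,II-2,II-3,III-1]: 11 consistent
Q/I-1 un ·: QQ|Qq
Q/I-2 ? ·: QQ|Qq|qq
Q/II-1 ? I-1×I-2: QQ|Qq|qq
Q/II-2 ? ·: QQ|Qq|qq
Q/II-3 un I-1×I-2: QQ|Qq
Q/III-1 un II-2×II-1: QQ|Qq
⇒ Q over [I-1,I-2,II-1,II-2,II-3,III-1]: 74 consistent
Z/I-1 aff ·: zz
Z/I-2 un ·: ZZ|Zz
Z/II-1 un I-1×I-2: Zz
Z/II-2 un ·: Zz
Z/II-3 un I-1×I-2: Zz
Z/III-1 aff II-2×II-1: zz
⇒ Z over [I-1,I-2,II-1,II-2,II-3,III-1]: 2 consistent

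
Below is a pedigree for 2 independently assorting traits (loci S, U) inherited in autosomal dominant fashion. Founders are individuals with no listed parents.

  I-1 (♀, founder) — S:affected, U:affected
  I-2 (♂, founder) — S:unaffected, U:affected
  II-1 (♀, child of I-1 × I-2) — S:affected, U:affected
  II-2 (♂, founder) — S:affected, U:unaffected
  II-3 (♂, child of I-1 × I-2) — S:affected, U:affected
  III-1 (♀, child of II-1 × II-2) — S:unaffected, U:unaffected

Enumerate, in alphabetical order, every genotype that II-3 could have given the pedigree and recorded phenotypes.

II-3 ∈ {Ss UU, Ss Uu}

S/I-1 aff ·: Ss|SS
S/I-2 un ·: ss
S/II-1 aff I-1×I-2: Ss
S/II-2 aff ·: Ss
S/II-3 aff I-1×I-2: Ss
S/III-1 un II-1×II-2: ss
⇒ S over [I-1,I-2,II-1,II-2,II-3,III-1]: 2 consistent
U/I-1 aff ·: Uu|UU
U/I-2 aff ·: Uu|UU
U/II-1 aff I-1×I-2: Uu
U/II-2 un ·: uu
U/II-3 aff I-1×I-2: Uu|UU
U/III-1 un II-1×II-2: uu
⇒ U over [I-1,I-2,II-1,II-2,II-3,III-1]: 6 consistent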